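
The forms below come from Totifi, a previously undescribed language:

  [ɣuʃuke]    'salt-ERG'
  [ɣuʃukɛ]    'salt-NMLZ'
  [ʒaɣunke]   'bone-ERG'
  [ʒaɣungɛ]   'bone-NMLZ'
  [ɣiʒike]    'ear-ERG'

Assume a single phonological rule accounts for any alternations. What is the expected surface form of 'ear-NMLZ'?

[ɣiʒikɛ]

The NMLZ morpheme has two allomorphs, [-gɛ] and [-kɛ].
By contrast the ERG suffix keeps its initial [k] throughout — that segment must be underlying.
The NMLZ suffix is therefore /-gɛ/ underlyingly, with post-vocalic devoicing: voiced stops become voiceless after a vowel.
After 'ear', which ends in a vowel, the suffix surfaces as [-kɛ], giving [ɣiʒikɛ].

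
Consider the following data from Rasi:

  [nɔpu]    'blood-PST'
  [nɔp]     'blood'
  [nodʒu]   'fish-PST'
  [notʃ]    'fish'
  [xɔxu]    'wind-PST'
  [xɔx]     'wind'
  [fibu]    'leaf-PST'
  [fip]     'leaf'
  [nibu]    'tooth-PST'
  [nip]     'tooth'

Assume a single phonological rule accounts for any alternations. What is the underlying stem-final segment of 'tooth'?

/b/

The root 'tooth' surfaces as [nibu] and [nip], with a stem-final [b] ~ [p] alternation.
If /p/ were underlying and a rule turned it into [b] before the PST suffix, 'blood' would also alternate; but it has [p] in both [nɔpu] and [nɔp].
The alternation reflects word-final obstruent devoicing: voiced obstruents become voiceless word-finally. /b/ is underlying.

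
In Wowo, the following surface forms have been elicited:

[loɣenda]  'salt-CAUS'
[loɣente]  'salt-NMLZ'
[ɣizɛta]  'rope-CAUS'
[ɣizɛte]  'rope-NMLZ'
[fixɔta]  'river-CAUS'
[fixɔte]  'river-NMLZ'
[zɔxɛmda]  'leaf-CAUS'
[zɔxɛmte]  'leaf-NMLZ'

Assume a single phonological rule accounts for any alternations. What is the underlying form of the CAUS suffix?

The CAUS suffix surfaces as [-da] and [-ta], depending on the final segment of the stem.
By contrast the NMLZ suffix keeps its initial [t] throughout — that segment must be underlying.
The CAUS suffix is therefore /-da/ underlyingly, with post-vocalic devoicing: voiced stops become voiceless after a vowel.

/-da/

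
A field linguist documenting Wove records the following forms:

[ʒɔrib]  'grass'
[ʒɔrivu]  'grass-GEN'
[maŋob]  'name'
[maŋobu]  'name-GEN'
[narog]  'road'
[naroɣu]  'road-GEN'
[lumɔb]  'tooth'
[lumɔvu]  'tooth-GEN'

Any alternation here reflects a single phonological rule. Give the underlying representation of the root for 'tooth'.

'tooth' shows [b] ~ [v] at the end of the stem ([lumɔb] vs [lumɔvu]).
Compare 'name', with invariant [b] in [maŋob] and [maŋobu]: an analysis with underlying /b/ and a rule producing [v] before the GEN suffix would wrongly predict alternation here too.
The alternation reflects word-final hardening: voiced fricatives become stops word-finally. /v/ is underlying.

/lumɔv/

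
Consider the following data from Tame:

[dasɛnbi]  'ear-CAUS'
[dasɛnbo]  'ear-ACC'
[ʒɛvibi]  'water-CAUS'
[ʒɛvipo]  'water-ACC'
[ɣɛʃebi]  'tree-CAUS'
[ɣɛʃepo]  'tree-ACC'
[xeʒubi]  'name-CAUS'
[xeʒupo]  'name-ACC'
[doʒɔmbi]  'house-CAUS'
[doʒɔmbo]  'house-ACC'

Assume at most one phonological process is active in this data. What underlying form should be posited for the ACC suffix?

The ACC morpheme has two allomorphs, [-bo] and [-po].
By contrast the CAUS suffix keeps its initial [b] throughout — that segment must be underlying.
So the underlying form is /-po/, and voiceless stops become voiced after a nasal.

/-po/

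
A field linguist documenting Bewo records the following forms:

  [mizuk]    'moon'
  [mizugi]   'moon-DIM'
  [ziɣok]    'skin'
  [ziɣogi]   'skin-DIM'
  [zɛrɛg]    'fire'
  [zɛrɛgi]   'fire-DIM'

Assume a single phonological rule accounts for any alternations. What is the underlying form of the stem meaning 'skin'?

'skin' shows [k] ~ [g] at the end of the stem ([ziɣok] vs [ziɣogi]).
But 'fire' keeps [g] in both environments ([zɛrɛg], [zɛrɛgi]), so there is no rule changing /g/ to [k] in isolation.
So /k/ is underlying, and a rule of intervocalic voicing — voiceless stops become voiced between vowels — gives [g].
Hence 'skin' is /ziɣok/ underlyingly.

/ziɣok/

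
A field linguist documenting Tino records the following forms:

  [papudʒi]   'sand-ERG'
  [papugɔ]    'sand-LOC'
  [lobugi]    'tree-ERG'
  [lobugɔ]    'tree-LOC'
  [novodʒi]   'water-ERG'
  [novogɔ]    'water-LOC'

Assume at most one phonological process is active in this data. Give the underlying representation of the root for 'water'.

The root 'water' surfaces as [novodʒi] and [novogɔ], with a stem-final [dʒ] ~ [g] alternation.
But 'tree' keeps [g] in both environments ([lobugi], [lobugɔ]), so there is no rule changing /g/ to [dʒ] before the ERG suffix.
So /dʒ/ is underlying, and a rule of depalatalization — palato-alveolar /dʒ/ becomes [g] when no front vowel follows — gives [g].
The underlying form of 'water' is therefore /novodʒ/.

/novodʒ/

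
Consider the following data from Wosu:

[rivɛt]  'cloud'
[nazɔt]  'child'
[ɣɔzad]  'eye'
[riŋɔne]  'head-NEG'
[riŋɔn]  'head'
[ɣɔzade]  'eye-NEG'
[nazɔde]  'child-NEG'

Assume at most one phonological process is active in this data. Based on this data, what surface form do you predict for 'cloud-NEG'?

[rivɛde]

In [nazɔt] and [nazɔde] the final segment of 'child' alternates: [t] ~ [d].
If /d/ were underlying and a rule turned it into [t] in isolation, 'eye' would also alternate; but it has [d] in both [ɣɔzad] and [ɣɔzade].
Therefore /t/ is basic and [d] is derived by intervocalic voicing (voiceless stops become voiced between vowels).
From [rivɛt] the stem 'cloud' is /rivɛt/; between vowels this yields [rivɛde].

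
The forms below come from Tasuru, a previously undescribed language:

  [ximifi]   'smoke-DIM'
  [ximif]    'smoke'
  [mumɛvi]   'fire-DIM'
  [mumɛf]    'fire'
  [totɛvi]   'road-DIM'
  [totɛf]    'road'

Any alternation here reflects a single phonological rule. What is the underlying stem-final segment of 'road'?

In [totɛvi] and [totɛf] the final segment of 'road' alternates: [v] ~ [f].
If /f/ were underlying and a rule turned it into [v] before the DIM suffix, 'smoke' would also alternate; but it has [f] in both [ximifi] and [ximif].
Therefore /v/ is basic and [f] is derived by word-final obstruent devoicing (voiced obstruents become voiceless word-finally).

/v/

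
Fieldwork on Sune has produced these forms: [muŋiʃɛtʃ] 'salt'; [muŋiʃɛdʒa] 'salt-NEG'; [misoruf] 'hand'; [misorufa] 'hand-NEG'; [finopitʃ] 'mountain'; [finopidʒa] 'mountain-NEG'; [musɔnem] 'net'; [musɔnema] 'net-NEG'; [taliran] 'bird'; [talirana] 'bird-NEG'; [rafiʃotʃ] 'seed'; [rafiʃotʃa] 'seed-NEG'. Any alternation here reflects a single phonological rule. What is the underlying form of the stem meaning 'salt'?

/muŋiʃɛdʒ/

The stem for 'salt' ends in [tʃ] in [muŋiʃɛtʃ] but [dʒ] in [muŋiʃɛdʒa].
The stem 'seed' ([rafiʃotʃ], [rafiʃotʃa]) shows [tʃ] unchanged in both environments, so [tʃ] cannot be basic with [dʒ] derived before the NEG suffix.
The alternation reflects word-final obstruent devoicing: voiced obstruents become voiceless word-finally. /dʒ/ is underlying.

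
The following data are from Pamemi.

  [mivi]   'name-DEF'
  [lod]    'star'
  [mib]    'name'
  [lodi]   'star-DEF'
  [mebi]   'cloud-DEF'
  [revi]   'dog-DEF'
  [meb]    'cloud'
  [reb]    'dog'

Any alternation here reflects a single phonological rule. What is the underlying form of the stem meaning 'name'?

In [mib] and [mivi] the final segment of 'name' alternates: [b] ~ [v].
But 'cloud' keeps [b] in both environments ([meb], [mebi]), so there is no rule changing /b/ to [v] before the DEF suffix.
The underlying segment must be /v/; voiced fricatives become stops word-finally, yielding [b] there.

/miv/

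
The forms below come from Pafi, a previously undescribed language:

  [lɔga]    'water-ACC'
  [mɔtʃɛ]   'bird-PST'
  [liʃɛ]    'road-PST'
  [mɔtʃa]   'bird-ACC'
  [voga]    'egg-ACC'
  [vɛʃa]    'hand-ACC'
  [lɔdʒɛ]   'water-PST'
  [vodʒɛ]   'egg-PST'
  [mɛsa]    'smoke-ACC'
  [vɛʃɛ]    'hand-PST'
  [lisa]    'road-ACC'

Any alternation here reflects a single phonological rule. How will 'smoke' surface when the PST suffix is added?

[mɛʃɛ]

'road' shows [s] ~ [ʃ] at the end of the stem ([lisa] vs [liʃɛ]).
Compare 'hand', with invariant [ʃ] in [vɛʃa] and [vɛʃɛ]: an analysis with underlying /ʃ/ and a rule producing [s] before the ACC suffix would wrongly predict alternation here too.
The alternation reflects palatalization before a front vowel: /g/ and /s/ become palato-alveolar [dʒ] and [ʃ] before a front vowel. /s/ is underlying.
The one attested form of 'smoke', [mɛsa], shows underlying /mɛs/. Applying the same rule before a front vowel gives [mɛʃɛ].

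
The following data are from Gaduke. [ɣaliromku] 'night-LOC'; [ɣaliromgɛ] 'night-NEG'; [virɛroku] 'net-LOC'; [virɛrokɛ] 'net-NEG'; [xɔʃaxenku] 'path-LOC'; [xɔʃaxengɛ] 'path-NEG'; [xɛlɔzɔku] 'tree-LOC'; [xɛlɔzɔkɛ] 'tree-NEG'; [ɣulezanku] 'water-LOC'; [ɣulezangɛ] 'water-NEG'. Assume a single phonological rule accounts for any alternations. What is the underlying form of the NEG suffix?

/-gɛ/

The NEG suffix surfaces as [-gɛ] and [-kɛ], depending on the final segment of the stem.
By contrast the LOC suffix keeps its initial [k] throughout — that segment must be underlying.
The NEG suffix is therefore /-gɛ/ underlyingly, with post-vocalic devoicing: voiced stops become voiceless after a vowel.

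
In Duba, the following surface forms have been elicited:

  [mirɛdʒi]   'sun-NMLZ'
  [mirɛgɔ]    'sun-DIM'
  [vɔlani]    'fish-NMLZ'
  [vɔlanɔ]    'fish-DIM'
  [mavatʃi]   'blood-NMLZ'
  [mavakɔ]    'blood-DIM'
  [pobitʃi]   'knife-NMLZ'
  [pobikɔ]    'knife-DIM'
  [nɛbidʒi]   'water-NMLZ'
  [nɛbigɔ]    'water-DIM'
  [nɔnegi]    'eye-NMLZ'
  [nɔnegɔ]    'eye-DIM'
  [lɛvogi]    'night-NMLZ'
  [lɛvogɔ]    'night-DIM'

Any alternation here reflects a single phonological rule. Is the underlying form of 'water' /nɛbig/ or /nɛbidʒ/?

The root 'water' surfaces as [nɛbidʒi] and [nɛbigɔ], with a stem-final [dʒ] ~ [g] alternation.
The stem 'night' ([lɛvogi], [lɛvogɔ]) shows [g] unchanged in both environments, so [g] cannot be basic with [dʒ] derived before the NMLZ suffix.
The alternation reflects depalatalization: palato-alveolar /tʃ/ and /dʒ/ become [k] and [g] when no front vowel follows. /dʒ/ is underlying.

/nɛbidʒ/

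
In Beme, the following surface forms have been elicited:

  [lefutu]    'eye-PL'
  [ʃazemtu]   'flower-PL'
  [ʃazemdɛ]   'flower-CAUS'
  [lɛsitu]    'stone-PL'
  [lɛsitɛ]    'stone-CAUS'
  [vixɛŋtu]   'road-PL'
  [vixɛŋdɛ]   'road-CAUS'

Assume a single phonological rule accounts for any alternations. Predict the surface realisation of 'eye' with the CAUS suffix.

The CAUS morpheme has two allomorphs, [-dɛ] and [-tɛ].
By contrast the PL suffix keeps its initial [t] throughout — that segment must be underlying.
The CAUS suffix is therefore /-dɛ/ underlyingly, with post-vocalic devoicing: voiced stops become voiceless after a vowel.
After 'eye', which ends in a vowel, the suffix surfaces as [-tɛ], giving [lefutɛ].

[lefutɛ]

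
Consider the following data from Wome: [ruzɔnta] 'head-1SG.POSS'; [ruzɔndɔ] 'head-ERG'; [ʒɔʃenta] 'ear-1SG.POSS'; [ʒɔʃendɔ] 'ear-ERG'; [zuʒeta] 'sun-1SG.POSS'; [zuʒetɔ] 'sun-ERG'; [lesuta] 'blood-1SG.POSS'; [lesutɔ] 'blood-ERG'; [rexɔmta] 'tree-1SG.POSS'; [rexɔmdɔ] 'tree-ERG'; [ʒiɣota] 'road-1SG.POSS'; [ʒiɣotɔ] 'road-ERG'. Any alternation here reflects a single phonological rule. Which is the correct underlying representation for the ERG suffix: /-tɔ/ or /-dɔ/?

/-dɔ/

The ERG suffix surfaces as [-dɔ] and [-tɔ], depending on the final segment of the stem.
By contrast the 1SG.POSS suffix keeps its initial [t] throughout — that segment must be underlying.
The ERG suffix is therefore /-dɔ/ underlyingly, with post-vocalic devoicing: voiced stops become voiceless after a vowel.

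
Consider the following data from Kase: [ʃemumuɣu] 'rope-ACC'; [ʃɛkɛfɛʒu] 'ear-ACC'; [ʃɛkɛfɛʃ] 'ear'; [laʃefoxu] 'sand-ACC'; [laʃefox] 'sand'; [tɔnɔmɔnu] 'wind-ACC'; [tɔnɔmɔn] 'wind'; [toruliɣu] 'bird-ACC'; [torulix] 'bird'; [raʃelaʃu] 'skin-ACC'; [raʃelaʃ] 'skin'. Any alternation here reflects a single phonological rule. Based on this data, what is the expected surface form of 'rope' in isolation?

The root 'bird' surfaces as [toruliɣu] and [torulix], with a stem-final [ɣ] ~ [x] alternation.
If /x/ were underlying and a rule turned it into [ɣ] before the ACC suffix, 'sand' would also alternate; but it has [x] in both [laʃefoxu] and [laʃefox].
The underlying segment must be /ɣ/; voiced obstruents become voiceless word-finally, yielding [x] there.
The one attested form of 'rope', [ʃemumuɣu], shows underlying /ʃemumuɣ/. Applying the same rule word-finally gives [ʃemumux].

[ʃemumux]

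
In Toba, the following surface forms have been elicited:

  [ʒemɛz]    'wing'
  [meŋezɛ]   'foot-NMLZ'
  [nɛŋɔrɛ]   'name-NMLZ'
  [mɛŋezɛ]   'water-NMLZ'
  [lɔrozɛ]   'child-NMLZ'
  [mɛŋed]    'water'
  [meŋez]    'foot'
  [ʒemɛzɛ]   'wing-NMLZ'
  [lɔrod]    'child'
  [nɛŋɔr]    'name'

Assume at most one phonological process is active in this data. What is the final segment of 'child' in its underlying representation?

/d/

In [lɔrozɛ] and [lɔrod] the final segment of 'child' alternates: [z] ~ [d].
But 'wing' keeps [z] in both environments ([ʒemɛzɛ], [ʒemɛz]), so there is no rule changing /z/ to [d] in isolation.
Therefore /d/ is basic and [z] is derived by intervocalic spirantization (voiced stops become fricatives between vowels).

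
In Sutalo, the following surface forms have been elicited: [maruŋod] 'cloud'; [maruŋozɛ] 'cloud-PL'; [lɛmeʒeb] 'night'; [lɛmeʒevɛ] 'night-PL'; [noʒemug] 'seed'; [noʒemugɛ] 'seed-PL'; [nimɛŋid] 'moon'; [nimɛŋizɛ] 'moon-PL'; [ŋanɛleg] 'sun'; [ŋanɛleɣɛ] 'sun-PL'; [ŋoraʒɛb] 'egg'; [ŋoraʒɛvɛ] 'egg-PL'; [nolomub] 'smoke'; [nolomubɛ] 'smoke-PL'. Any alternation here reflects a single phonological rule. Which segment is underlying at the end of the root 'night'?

The stem for 'night' ends in [b] in [lɛmeʒeb] but [v] in [lɛmeʒevɛ].
If /b/ were underlying and a rule turned it into [v] before the PL suffix, 'smoke' would also alternate; but it has [b] in both [nolomub] and [nolomubɛ].
The underlying segment must be /v/; voiced fricatives become stops word-finally, yielding [b] there.

/v/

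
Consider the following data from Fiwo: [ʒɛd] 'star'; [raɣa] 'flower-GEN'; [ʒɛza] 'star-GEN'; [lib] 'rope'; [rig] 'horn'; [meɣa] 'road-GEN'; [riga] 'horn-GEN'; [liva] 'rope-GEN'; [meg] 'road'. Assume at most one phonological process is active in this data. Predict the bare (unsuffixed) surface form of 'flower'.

[rag]

The root 'road' surfaces as [meɣa] and [meg], with a stem-final [ɣ] ~ [g] alternation.
Compare 'horn', with invariant [g] in [riga] and [rig]: an analysis with underlying /g/ and a rule producing [ɣ] before the GEN suffix would wrongly predict alternation here too.
The underlying segment must be /ɣ/; voiced fricatives become stops word-finally, yielding [g] there.
The one attested form of 'flower', [raɣa], shows underlying /raɣ/. Applying the same rule word-finally gives [rag].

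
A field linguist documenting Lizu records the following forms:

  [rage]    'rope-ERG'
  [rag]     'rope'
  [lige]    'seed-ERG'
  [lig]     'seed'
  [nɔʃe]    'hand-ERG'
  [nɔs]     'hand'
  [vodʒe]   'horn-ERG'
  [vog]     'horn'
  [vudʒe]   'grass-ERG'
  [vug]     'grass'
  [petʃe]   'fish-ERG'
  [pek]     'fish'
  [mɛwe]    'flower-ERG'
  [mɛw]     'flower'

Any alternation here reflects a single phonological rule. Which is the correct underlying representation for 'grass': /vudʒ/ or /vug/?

/vudʒ/

The root 'grass' surfaces as [vudʒe] and [vug], with a stem-final [dʒ] ~ [g] alternation.
But 'seed' keeps [g] in both environments ([lige], [lig]), so there is no rule changing /g/ to [dʒ] before the ERG suffix.
The alternation reflects depalatalization: palato-alveolar /tʃ/, /dʒ/ and /ʃ/ become [k], [g] and [s] when no front vowel follows. /dʒ/ is underlying.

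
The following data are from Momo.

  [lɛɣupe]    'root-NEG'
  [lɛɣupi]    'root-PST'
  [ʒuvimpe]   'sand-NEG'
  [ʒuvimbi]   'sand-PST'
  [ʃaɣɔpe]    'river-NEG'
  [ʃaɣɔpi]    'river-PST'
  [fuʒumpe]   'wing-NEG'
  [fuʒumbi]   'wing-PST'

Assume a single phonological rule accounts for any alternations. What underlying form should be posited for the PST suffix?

/-bi/

The PST morpheme has two allomorphs, [-bi] and [-pi].
By contrast the NEG suffix keeps its initial [p] throughout — that segment must be underlying.
The PST suffix is therefore /-bi/ underlyingly, with post-vocalic devoicing: voiced stops become voiceless after a vowel.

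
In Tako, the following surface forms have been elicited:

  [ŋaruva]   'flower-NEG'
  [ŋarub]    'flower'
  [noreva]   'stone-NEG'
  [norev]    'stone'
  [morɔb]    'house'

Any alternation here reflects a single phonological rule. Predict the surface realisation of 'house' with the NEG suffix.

[morɔva]

'flower' shows [v] ~ [b] at the end of the stem ([ŋaruva] vs [ŋarub]).
Compare 'stone', with invariant [v] in [noreva] and [norev]: an analysis with underlying /v/ and a rule producing [b] in isolation would wrongly predict alternation here too.
The alternation reflects intervocalic spirantization: voiced stops become fricatives between vowels. /b/ is underlying.
The one attested form of 'house', [morɔb], shows underlying /morɔb/. Applying the same rule between vowels gives [morɔva].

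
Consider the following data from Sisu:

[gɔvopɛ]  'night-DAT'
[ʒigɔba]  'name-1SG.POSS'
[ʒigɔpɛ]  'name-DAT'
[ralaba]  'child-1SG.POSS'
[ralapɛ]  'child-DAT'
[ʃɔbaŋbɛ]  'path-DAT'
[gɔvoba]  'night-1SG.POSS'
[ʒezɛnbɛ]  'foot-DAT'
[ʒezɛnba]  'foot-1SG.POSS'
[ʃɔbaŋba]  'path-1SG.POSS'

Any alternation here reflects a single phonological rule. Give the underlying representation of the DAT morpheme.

The DAT morpheme has two allomorphs, [-bɛ] and [-pɛ].
The 1SG.POSS suffix, which begins with [b], is invariant after every stem; so [b] is not altered by any rule here.
The DAT suffix is therefore /-pɛ/ underlyingly, with post-nasal voicing: voiceless stops become voiced after a nasal.

/-pɛ/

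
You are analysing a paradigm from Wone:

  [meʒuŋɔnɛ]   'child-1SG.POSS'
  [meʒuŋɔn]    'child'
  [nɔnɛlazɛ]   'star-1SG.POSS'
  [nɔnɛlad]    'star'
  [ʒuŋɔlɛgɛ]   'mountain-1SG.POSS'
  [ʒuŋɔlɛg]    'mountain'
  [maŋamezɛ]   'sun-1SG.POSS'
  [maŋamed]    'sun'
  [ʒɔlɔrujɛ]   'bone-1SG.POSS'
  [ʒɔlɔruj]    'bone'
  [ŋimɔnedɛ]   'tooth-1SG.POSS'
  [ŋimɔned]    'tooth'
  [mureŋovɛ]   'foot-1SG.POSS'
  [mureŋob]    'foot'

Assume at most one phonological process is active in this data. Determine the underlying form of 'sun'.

/maŋamez/

The root 'sun' surfaces as [maŋamezɛ] and [maŋamed], with a stem-final [z] ~ [d] alternation.
But 'tooth' keeps [d] in both environments ([ŋimɔnedɛ], [ŋimɔned]), so there is no rule changing /d/ to [z] before the 1SG.POSS suffix.
Therefore /z/ is basic and [d] is derived by word-final hardening (voiced fricatives become stops word-finally).
So 'sun' = /maŋamez/.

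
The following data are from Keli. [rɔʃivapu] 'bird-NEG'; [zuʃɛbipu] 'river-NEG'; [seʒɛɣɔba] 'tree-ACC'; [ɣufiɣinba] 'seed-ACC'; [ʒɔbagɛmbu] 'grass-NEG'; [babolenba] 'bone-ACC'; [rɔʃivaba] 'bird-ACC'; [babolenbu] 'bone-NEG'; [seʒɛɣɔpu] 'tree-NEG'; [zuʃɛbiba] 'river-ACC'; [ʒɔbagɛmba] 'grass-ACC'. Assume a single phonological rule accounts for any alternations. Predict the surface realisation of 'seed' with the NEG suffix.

[ɣufiɣinbu]

The NEG suffix surfaces as [-bu] and [-pu], depending on the final segment of the stem.
The ACC suffix, which begins with [b], is invariant after every stem; so [b] is not altered by any rule here.
The NEG suffix is therefore /-pu/ underlyingly, with post-nasal voicing: voiceless stops become voiced after a nasal.
After 'seed', which ends in a nasal, the suffix surfaces as [-bu], giving [ɣufiɣinbu].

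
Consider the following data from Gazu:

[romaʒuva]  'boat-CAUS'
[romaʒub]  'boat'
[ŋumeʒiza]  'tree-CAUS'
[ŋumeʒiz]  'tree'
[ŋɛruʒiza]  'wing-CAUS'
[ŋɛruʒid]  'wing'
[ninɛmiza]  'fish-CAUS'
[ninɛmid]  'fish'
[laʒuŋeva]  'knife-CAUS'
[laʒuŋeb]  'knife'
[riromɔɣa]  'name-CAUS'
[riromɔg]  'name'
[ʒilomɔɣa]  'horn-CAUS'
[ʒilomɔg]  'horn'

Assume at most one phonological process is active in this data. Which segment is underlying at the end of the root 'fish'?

'fish' shows [z] ~ [d] at the end of the stem ([ninɛmiza] vs [ninɛmid]).
Compare 'tree', with invariant [z] in [ŋumeʒiza] and [ŋumeʒiz]: an analysis with underlying /z/ and a rule producing [d] in isolation would wrongly predict alternation here too.
The underlying segment must be /d/; voiced stops become fricatives between vowels, yielding [z] there.

/d/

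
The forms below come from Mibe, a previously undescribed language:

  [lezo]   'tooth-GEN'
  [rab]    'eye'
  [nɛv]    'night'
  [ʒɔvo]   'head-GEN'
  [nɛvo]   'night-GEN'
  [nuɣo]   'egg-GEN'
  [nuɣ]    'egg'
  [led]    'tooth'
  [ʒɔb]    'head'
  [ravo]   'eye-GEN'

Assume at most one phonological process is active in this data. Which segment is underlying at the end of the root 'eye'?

The stem for 'eye' ends in [b] in [rab] but [v] in [ravo].
If /v/ were underlying and a rule turned it into [b] in isolation, 'night' would also alternate; but it has [v] in both [nɛv] and [nɛvo].
The underlying segment must be /b/; voiced stops become fricatives between vowels, yielding [v] there.

/b/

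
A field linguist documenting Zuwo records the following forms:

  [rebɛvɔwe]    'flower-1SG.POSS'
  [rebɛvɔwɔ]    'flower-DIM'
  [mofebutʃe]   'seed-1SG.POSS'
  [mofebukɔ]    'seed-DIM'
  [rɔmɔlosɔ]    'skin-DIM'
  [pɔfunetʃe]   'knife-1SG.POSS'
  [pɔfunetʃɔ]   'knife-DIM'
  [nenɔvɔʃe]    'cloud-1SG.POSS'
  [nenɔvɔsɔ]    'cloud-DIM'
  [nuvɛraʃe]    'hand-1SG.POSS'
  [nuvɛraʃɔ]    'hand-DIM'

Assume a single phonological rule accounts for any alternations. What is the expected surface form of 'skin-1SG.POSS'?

[rɔmɔloʃe]

The stem for 'cloud' ends in [ʃ] in [nenɔvɔʃe] but [s] in [nenɔvɔsɔ].
Compare 'hand', with invariant [ʃ] in [nuvɛraʃe] and [nuvɛraʃɔ]: an analysis with underlying /ʃ/ and a rule producing [s] before the DIM suffix would wrongly predict alternation here too.
Therefore /s/ is basic and [ʃ] is derived by palatalization before a front vowel (/k/ and /s/ become palato-alveolar [tʃ] and [ʃ] before a front vowel).
From [rɔmɔlosɔ] the stem 'skin' is /rɔmɔlos/; before a front vowel this yields [rɔmɔloʃe].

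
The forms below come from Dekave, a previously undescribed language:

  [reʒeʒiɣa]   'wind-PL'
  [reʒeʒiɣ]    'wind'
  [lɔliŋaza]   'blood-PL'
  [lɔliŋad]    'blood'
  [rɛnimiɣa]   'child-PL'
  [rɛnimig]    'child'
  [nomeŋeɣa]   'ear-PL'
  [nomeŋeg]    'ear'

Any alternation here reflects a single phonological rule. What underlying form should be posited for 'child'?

The root 'child' surfaces as [rɛnimiɣa] and [rɛnimig], with a stem-final [ɣ] ~ [g] alternation.
But 'wind' keeps [ɣ] in both environments ([reʒeʒiɣa], [reʒeʒiɣ]), so there is no rule changing /ɣ/ to [g] in isolation.
Therefore /g/ is basic and [ɣ] is derived by intervocalic spirantization (voiced stops become fricatives between vowels).

/rɛnimig/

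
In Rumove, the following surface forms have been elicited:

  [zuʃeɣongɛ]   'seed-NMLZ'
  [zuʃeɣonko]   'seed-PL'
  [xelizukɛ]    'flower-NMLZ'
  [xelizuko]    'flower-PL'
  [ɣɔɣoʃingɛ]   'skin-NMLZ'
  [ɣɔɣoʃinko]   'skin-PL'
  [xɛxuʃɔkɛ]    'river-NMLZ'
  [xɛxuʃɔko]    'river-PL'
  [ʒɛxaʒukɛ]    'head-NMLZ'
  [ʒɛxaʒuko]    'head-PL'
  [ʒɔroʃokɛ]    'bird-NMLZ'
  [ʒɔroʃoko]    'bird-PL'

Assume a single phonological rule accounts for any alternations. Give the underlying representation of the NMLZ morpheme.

/-gɛ/

The NMLZ suffix surfaces as [-gɛ] and [-kɛ], depending on the final segment of the stem.
The PL suffix, which begins with [k], is invariant after every stem; so [k] is not altered by any rule here.
So the underlying form is /-gɛ/, and voiced stops become voiceless after a vowel.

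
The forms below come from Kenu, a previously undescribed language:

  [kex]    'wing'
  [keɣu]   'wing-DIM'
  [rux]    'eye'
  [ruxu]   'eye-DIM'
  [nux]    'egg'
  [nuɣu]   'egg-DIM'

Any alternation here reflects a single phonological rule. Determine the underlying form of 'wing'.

The root 'wing' surfaces as [kex] and [keɣu], with a stem-final [x] ~ [ɣ] alternation.
The stem 'eye' ([rux], [ruxu]) shows [x] unchanged in both environments, so [x] cannot be basic with [ɣ] derived before the DIM suffix.
So /ɣ/ is underlying, and a rule of word-final obstruent devoicing — voiced obstruents become voiceless word-finally — gives [x].
So 'wing' = /keɣ/.

/keɣ/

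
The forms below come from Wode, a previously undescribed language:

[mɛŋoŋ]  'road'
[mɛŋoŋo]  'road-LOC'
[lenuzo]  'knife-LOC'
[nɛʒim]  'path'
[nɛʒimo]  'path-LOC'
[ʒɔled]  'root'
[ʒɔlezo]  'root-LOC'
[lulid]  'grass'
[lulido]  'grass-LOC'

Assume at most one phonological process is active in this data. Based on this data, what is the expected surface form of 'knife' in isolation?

[lenud]

The stem for 'root' ends in [d] in [ʒɔled] but [z] in [ʒɔlezo].
But 'grass' keeps [d] in both environments ([lulid], [lulido]), so there is no rule changing /d/ to [z] before the LOC suffix.
The underlying segment must be /z/; voiced fricatives become stops word-finally, yielding [d] there.
From [lenuzo] the stem 'knife' is /lenuz/; word-finally this yields [lenud].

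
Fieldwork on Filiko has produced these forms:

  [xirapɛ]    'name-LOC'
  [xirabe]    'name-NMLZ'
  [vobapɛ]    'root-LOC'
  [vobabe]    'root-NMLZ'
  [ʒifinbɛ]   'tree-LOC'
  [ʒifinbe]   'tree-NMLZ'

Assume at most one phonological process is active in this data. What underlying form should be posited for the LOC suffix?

/-pɛ/

The LOC suffix surfaces as [-bɛ] and [-pɛ], depending on the final segment of the stem.
The NMLZ suffix, which begins with [b], is invariant after every stem; so [b] is not altered by any rule here.
The LOC suffix is therefore /-pɛ/ underlyingly, with post-nasal voicing: voiceless stops become voiced after a nasal.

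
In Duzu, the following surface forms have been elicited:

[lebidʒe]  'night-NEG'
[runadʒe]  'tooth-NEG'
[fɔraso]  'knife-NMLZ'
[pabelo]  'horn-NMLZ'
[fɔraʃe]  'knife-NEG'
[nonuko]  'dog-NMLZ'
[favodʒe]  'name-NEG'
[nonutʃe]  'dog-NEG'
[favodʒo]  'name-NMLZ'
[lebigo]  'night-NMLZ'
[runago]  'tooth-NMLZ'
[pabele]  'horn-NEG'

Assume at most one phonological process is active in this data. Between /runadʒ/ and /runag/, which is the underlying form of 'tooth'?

/runag/

In [runadʒe] and [runago] the final segment of 'tooth' alternates: [dʒ] ~ [g].
The stem 'name' ([favodʒe], [favodʒo]) shows [dʒ] unchanged in both environments, so [dʒ] cannot be basic with [g] derived before the NMLZ suffix.
The alternation reflects palatalization before a front vowel: /k/, /g/ and /s/ become palato-alveolar [tʃ], [dʒ] and [ʃ] before a front vowel. /g/ is underlying.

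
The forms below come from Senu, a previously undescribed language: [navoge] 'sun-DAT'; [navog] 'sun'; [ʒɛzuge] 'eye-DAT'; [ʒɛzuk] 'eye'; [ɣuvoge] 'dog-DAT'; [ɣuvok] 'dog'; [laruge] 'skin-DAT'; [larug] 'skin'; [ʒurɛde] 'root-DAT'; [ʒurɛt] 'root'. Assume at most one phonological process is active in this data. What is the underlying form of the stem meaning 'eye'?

/ʒɛzuk/

The root 'eye' surfaces as [ʒɛzuge] and [ʒɛzuk], with a stem-final [g] ~ [k] alternation.
If /g/ were underlying and a rule turned it into [k] in isolation, 'skin' would also alternate; but it has [g] in both [laruge] and [larug].
So /k/ is underlying, and a rule of intervocalic voicing — voiceless stops become voiced between vowels — gives [g].
So 'eye' = /ʒɛzuk/.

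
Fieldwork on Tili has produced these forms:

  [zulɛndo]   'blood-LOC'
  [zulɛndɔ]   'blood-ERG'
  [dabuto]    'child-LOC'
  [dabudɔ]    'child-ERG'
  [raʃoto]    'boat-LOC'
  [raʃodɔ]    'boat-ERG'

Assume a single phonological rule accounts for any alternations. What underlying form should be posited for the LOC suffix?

The LOC morpheme has two allomorphs, [-do] and [-to].
By contrast the ERG suffix keeps its initial [d] throughout — that segment must be underlying.
The LOC suffix is therefore /-to/ underlyingly, with post-nasal voicing: voiceless stops become voiced after a nasal.

/-to/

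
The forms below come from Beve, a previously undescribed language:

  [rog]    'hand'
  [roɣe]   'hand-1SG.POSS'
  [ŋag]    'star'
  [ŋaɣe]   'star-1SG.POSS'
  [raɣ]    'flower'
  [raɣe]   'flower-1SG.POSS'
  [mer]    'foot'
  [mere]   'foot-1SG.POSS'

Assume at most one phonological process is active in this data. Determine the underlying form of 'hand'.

/rog/

The root 'hand' surfaces as [rog] and [roɣe], with a stem-final [g] ~ [ɣ] alternation.
Compare 'flower', with invariant [ɣ] in [raɣ] and [raɣe]: an analysis with underlying /ɣ/ and a rule producing [g] in isolation would wrongly predict alternation here too.
Therefore /g/ is basic and [ɣ] is derived by intervocalic spirantization (voiced stops become fricatives between vowels).
So 'hand' = /rog/.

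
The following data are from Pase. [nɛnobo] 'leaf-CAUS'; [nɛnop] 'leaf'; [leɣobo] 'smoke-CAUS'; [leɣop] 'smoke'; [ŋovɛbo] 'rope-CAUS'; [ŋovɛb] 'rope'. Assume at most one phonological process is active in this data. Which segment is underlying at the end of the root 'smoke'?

/p/

In [leɣobo] and [leɣop] the final segment of 'smoke' alternates: [b] ~ [p].
But 'rope' keeps [b] in both environments ([ŋovɛbo], [ŋovɛb]), so there is no rule changing /b/ to [p] in isolation.
Therefore /p/ is basic and [b] is derived by intervocalic voicing (voiceless stops become voiced between vowels).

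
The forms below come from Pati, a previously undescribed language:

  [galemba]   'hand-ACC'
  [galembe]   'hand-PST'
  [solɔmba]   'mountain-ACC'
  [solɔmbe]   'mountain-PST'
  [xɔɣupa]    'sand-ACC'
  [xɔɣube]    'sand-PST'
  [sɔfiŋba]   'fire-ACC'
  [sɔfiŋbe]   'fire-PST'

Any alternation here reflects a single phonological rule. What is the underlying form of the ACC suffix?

/-pa/

The ACC suffix surfaces as [-ba] and [-pa], depending on the final segment of the stem.
By contrast the PST suffix keeps its initial [b] throughout — that segment must be underlying.
The ACC suffix is therefore /-pa/ underlyingly, with post-nasal voicing: voiceless stops become voiced after a nasal.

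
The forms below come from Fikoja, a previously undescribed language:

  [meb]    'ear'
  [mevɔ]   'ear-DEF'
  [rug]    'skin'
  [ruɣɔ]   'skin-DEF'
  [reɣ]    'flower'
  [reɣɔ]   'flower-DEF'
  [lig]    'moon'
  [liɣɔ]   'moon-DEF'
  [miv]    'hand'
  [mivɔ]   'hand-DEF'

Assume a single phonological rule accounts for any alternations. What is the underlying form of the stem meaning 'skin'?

/rug/

In [rug] and [ruɣɔ] the final segment of 'skin' alternates: [g] ~ [ɣ].
If /ɣ/ were underlying and a rule turned it into [g] in isolation, 'flower' would also alternate; but it has [ɣ] in both [reɣ] and [reɣɔ].
Therefore /g/ is basic and [ɣ] is derived by intervocalic spirantization (voiced stops become fricatives between vowels).
The underlying form of 'skin' is therefore /rug/.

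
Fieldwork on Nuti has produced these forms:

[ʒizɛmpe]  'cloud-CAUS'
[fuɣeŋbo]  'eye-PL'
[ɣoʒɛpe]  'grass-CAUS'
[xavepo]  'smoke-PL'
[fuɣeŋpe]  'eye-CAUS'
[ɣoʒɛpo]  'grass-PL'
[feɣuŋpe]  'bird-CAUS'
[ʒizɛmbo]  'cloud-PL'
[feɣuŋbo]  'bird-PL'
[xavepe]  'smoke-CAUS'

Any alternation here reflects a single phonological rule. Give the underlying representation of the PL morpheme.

The PL morpheme has two allomorphs, [-bo] and [-po].
The CAUS suffix, which begins with [p], is invariant after every stem; so [p] is not altered by any rule here.
So the underlying form is /-bo/, and voiced stops become voiceless after a vowel.

/-bo/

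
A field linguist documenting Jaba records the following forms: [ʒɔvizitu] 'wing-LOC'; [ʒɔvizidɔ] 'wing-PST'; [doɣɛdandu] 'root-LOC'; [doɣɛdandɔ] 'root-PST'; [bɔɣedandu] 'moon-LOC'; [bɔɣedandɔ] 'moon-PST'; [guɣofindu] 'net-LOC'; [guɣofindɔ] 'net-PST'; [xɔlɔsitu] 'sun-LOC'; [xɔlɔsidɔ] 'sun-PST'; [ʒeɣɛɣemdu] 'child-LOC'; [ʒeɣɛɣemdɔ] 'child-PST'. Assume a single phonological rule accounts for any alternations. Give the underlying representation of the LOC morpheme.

/-tu/

The LOC morpheme has two allomorphs, [-du] and [-tu].
By contrast the PST suffix keeps its initial [d] throughout — that segment must be underlying.
So the underlying form is /-tu/, and voiceless stops become voiced after a nasal.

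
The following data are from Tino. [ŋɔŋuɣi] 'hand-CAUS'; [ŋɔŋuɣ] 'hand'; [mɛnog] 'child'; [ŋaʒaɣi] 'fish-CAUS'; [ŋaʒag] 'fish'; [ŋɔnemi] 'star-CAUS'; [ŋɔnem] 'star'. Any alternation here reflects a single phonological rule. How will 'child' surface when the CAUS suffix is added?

[mɛnoɣi]

'fish' shows [ɣ] ~ [g] at the end of the stem ([ŋaʒaɣi] vs [ŋaʒag]).
If /ɣ/ were underlying and a rule turned it into [g] in isolation, 'hand' would also alternate; but it has [ɣ] in both [ŋɔŋuɣi] and [ŋɔŋuɣ].
Therefore /g/ is basic and [ɣ] is derived by intervocalic spirantization (voiced stops become fricatives between vowels).
The one attested form of 'child', [mɛnog], shows underlying /mɛnog/. Applying the same rule between vowels gives [mɛnoɣi].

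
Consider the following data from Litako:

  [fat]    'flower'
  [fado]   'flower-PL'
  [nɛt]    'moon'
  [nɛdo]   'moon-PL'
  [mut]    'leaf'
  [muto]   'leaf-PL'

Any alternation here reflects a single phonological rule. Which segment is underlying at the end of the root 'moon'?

'moon' shows [t] ~ [d] at the end of the stem ([nɛt] vs [nɛdo]).
But 'leaf' keeps [t] in both environments ([mut], [muto]), so there is no rule changing /t/ to [d] before the PL suffix.
Therefore /d/ is basic and [t] is derived by word-final obstruent devoicing (voiced obstruents become voiceless word-finally).

/d/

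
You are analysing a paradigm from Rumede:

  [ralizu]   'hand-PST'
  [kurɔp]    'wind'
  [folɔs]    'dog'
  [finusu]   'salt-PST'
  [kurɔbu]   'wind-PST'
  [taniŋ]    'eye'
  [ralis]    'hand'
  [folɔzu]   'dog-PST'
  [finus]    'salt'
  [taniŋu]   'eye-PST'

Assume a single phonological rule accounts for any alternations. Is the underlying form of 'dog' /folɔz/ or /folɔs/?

The stem for 'dog' ends in [z] in [folɔzu] but [s] in [folɔs].
Compare 'salt', with invariant [s] in [finusu] and [finus]: an analysis with underlying /s/ and a rule producing [z] before the PST suffix would wrongly predict alternation here too.
The alternation reflects word-final obstruent devoicing: voiced obstruents become voiceless word-finally. /z/ is underlying.

/folɔz/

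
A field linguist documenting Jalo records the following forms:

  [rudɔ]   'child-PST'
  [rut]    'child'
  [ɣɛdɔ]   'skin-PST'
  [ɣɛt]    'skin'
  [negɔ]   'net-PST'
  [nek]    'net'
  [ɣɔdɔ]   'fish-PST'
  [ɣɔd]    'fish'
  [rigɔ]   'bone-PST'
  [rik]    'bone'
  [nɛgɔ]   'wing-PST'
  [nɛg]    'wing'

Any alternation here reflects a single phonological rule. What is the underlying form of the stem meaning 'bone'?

/rik/

The root 'bone' surfaces as [rigɔ] and [rik], with a stem-final [g] ~ [k] alternation.
But 'wing' keeps [g] in both environments ([nɛgɔ], [nɛg]), so there is no rule changing /g/ to [k] in isolation.
So /k/ is underlying, and a rule of intervocalic voicing — voiceless stops become voiced between vowels — gives [g].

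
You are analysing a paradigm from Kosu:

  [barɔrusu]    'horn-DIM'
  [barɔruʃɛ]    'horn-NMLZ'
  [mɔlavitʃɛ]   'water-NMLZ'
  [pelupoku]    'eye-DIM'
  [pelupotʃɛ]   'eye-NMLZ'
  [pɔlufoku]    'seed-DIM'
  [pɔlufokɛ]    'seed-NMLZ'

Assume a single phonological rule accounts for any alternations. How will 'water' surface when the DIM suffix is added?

In [pelupoku] and [pelupotʃɛ] the final segment of 'eye' alternates: [k] ~ [tʃ].
The stem 'seed' ([pɔlufoku], [pɔlufokɛ]) shows [k] unchanged in both environments, so [k] cannot be basic with [tʃ] derived before the NMLZ suffix.
Therefore /tʃ/ is basic and [k] is derived by depalatalization (palato-alveolar /tʃ/ and /ʃ/ become [k] and [s] when no front vowel follows).
The one attested form of 'water', [mɔlavitʃɛ], shows underlying /mɔlavitʃ/. Applying the same rule when no front vowel follows gives [mɔlaviku].

[mɔlaviku]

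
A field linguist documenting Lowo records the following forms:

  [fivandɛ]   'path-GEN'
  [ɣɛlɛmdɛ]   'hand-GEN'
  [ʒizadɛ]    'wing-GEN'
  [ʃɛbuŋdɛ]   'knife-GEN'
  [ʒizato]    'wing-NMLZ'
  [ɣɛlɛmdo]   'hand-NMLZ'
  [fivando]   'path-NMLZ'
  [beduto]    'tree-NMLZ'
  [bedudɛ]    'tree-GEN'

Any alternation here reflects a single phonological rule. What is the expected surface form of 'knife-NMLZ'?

The NMLZ suffix surfaces as [-do] and [-to], depending on the final segment of the stem.
The GEN suffix, which begins with [d], is invariant after every stem; so [d] is not altered by any rule here.
The NMLZ suffix is therefore /-to/ underlyingly, with post-nasal voicing: voiceless stops become voiced after a nasal.
After 'knife', which ends in a nasal, the suffix surfaces as [-do], giving [ʃɛbuŋdo].

[ʃɛbuŋdo]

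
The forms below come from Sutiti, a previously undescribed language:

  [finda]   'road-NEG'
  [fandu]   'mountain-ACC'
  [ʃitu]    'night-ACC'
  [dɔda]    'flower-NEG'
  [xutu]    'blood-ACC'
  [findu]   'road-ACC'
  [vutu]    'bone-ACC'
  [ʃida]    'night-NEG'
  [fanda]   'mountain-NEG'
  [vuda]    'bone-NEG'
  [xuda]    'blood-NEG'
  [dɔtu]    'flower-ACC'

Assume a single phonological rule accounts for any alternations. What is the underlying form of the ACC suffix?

The ACC suffix surfaces as [-du] and [-tu], depending on the final segment of the stem.
The NEG suffix, which begins with [d], is invariant after every stem; so [d] is not altered by any rule here.
So the underlying form is /-tu/, and voiceless stops become voiced after a nasal.

/-tu/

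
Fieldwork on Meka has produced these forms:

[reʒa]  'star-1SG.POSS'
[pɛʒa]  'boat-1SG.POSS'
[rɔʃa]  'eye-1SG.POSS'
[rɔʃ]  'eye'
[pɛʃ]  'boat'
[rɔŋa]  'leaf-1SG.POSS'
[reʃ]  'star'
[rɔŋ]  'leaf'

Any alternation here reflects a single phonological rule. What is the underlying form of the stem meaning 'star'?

/reʒ/

'star' shows [ʃ] ~ [ʒ] at the end of the stem ([reʃ] vs [reʒa]).
Compare 'eye', with invariant [ʃ] in [rɔʃ] and [rɔʃa]: an analysis with underlying /ʃ/ and a rule producing [ʒ] before the 1SG.POSS suffix would wrongly predict alternation here too.
Therefore /ʒ/ is basic and [ʃ] is derived by word-final obstruent devoicing (voiced obstruents become voiceless word-finally).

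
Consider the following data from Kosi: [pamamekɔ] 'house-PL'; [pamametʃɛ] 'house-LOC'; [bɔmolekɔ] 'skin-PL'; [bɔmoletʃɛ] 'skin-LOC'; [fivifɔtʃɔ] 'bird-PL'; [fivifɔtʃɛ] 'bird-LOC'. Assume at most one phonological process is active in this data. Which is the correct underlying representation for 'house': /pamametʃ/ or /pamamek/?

/pamamek/

'house' shows [k] ~ [tʃ] at the end of the stem ([pamamekɔ] vs [pamametʃɛ]).
Compare 'bird', with invariant [tʃ] in [fivifɔtʃɔ] and [fivifɔtʃɛ]: an analysis with underlying /tʃ/ and a rule producing [k] before the PL suffix would wrongly predict alternation here too.
The alternation reflects palatalization before a front vowel: /k/ becomes palato-alveolar [tʃ] before a front vowel. /k/ is underlying.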